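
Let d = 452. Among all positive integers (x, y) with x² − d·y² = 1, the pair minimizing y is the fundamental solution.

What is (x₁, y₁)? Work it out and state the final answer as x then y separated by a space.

1204353 56648

√452 = [21; 3,1,5,3,10,3,5,1,3,42, …], period ℓ=10 (even) → k=9
a_0=21:  p_0=21·1+0=21,  q_0=21·0+1=1
a_1=3:  p_1=3·21+1=64,  q_1=3·1+0=3
…
a_5=10:  p_5=10·1552+489=16009,  q_5=10·73+23=753
…
a_8=1:  p_8=1·263904+49579=313483,  q_8=1·12413+2332=14745
a_9=3:  p_9=3·313483+263904=1204353,  q_9=3·14745+12413=56648
(x₁, y₁) = (1204353, 56648);  1204353² − 452·56648² = 1 ✓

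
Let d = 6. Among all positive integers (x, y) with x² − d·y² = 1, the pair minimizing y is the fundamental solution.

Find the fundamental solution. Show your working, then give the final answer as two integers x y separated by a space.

√6 = [2; 2,4, …], period ℓ=2 (even) → k=1
i=0: a=2 ⇒ p=2, q=1
i=1: a=2 ⇒ p=5, q=2
fundamental: x₁=5, y₁=2  (since 25 − 6·4 = 1)

5 2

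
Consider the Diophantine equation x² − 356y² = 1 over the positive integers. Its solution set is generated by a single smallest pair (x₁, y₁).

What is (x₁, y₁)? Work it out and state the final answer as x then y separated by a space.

500001 26500

[18; 1,6,1,1,2,…,6,1,36] for √356; ℓ=14 ⇒ convergent index 13
step 0: (18, 1)  from 18·(1,0) + (0,1)
…
step 3: (151, 8)  from 1·(132,7) + (19,1)
step 4: (283, 15)  from 1·(151,8) + (132,7)
step 5: (717, 38)  from 2·(283,15) + (151,8)
step 6: (1000, 53)  from 1·(717,38) + (283,15)
…
step 8: (9717, 515)  from 1·(8717,462) + (1000,53)
…
step 11: (66019, 3499)  from 1·(37868,2007) + (28151,1492)
step 12: (433982, 23001)  from 6·(66019,3499) + (37868,2007)
step 13: (500001, 26500)  from 1·(433982,23001) + (66019,3499)
fundamental: x₁=500001, y₁=26500  (since 250001000001 − 356·702250000 = 1)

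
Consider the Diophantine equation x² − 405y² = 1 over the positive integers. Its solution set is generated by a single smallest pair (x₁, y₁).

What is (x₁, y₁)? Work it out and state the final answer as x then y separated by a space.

161 8

√405 = [20; 8,40, …], period ℓ=2 (even) → k=1
i=0: a=20 ⇒ p=20, q=1
i=1: a=8 ⇒ p=161, q=8
fundamental: x₁=161, y₁=8  (since 25921 − 405·64 = 1)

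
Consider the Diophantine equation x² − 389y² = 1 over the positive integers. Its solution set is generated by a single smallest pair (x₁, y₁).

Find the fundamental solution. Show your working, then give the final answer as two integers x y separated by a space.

3287049 166660

√389 = [19; 1,2,1,1,1,1,2,1,38, …], period ℓ=9 (odd) → k=17
i=0: a=19 ⇒ p=19, q=1
…
i=2: a=2 ⇒ p=59, q=3
…
i=5: a=1 ⇒ p=217, q=11
i=6: a=1 ⇒ p=355, q=18
i=7: a=2 ⇒ p=927, q=47
i=8: a=1 ⇒ p=1282, q=65
i=9: a=38 ⇒ p=49643, q=2517
i=10: a=1 ⇒ p=50925, q=2582
i=11: a=2 ⇒ p=151493, q=7681
i=12: a=1 ⇒ p=202418, q=10263
i=13: a=1 ⇒ p=353911, q=17944
…
i=16: a=2 ⇒ p=2376809, q=120509
i=17: a=1 ⇒ p=3287049, q=166660
(x₁, y₁) = (3287049, 166660);  3287049² − 389·166660² = 1 ✓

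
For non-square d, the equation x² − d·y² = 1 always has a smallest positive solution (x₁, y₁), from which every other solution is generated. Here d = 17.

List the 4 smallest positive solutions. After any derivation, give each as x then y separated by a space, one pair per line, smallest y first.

[4; 8] for √17; ℓ=1 ⇒ convergent index 1
step 0: (4, 1)  from 4·(1,0) + (0,1)
step 1: (33, 8)  from 8·(4,1) + (1,0)
fundamental: x₁=33, y₁=8  (since 1089 − 17·64 = 1)
(33+8√17)^2 = 2177 + 528√17
(33+8√17)^3 = 143649 + 34840√17
(33+8√17)^4 = 9478657 + 2298912√17

33 8
2177 528
143649 34840
9478657 2298912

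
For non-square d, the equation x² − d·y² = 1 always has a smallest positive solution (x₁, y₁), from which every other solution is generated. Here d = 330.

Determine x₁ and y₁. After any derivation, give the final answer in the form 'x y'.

109 6

√330 → a₀=18, period (6,36); ℓ=2 even so k=1
step 0: (18, 1)  from 18·(1,0) + (0,1)
step 1: (109, 6)  from 6·(18,1) + (1,0)
(x₁, y₁) = (109, 6);  109² − 330·6² = 1 ✓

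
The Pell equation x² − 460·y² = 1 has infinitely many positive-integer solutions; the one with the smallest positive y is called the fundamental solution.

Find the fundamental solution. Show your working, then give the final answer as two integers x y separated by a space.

2535751 118230

√460 → a₀=21, period (2,4,3,1,2,10,2,1,3,4,2,42); ℓ=12 even so k=11
a_0=21:  p_0=21·1+0=21,  q_0=21·0+1=1
a_1=2:  p_1=2·21+1=43,  q_1=2·1+0=2
…
a_3=3:  p_3=3·193+43=622,  q_3=3·9+2=29
a_4=1:  p_4=1·622+193=815,  q_4=1·29+9=38
a_5=2:  p_5=2·815+622=2252,  q_5=2·38+29=105
…
a_7=2:  p_7=2·23335+2252=48922,  q_7=2·1088+105=2281
a_8=1:  p_8=1·48922+23335=72257,  q_8=1·2281+1088=3369
a_9=3:  p_9=3·72257+48922=265693,  q_9=3·3369+2281=12388
a_10=4:  p_10=4·265693+72257=1135029,  q_10=4·12388+3369=52921
a_11=2:  p_11=2·1135029+265693=2535751,  q_11=2·52921+12388=118230
(x₁, y₁) = (2535751, 118230);  2535751² − 460·118230² = 1 ✓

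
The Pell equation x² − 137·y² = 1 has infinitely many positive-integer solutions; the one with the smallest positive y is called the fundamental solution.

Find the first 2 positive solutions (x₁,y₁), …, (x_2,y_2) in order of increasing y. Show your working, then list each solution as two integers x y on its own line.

6083073 519712
74007554246657 6322892069952

[11; 1,2,2,1,1,2,2,1,22] for √137; ℓ=9 ⇒ convergent index 17
k=0  a_k=11  p_k/q_k = 11/1
k=1  a_k=1  p_k/q_k = 12/1
…
k=3  a_k=2  p_k/q_k = 82/7
…
k=5  a_k=1  p_k/q_k = 199/17
k=6  a_k=2  p_k/q_k = 515/44
…
k=8  a_k=1  p_k/q_k = 1744/149
k=9  a_k=22  p_k/q_k = 39597/3383
k=10  a_k=1  p_k/q_k = 41341/3532
k=11  a_k=2  p_k/q_k = 122279/10447
k=12  a_k=2  p_k/q_k = 285899/24426
…
k=14  a_k=1  p_k/q_k = 694077/59299
k=15  a_k=2  p_k/q_k = 1796332/153471
k=16  a_k=2  p_k/q_k = 4286741/366241
k=17  a_k=1  p_k/q_k = 6083073/519712
fundamental: x₁=6083073, y₁=519712  (since 37003777123329 − 137·270100562944 = 1)
n=2: (6083073,519712)∘(6083073,519712) = (6083073·6083073+137·519712·519712, 6083073·519712+519712·6083073) = (74007554246657,6322892069952)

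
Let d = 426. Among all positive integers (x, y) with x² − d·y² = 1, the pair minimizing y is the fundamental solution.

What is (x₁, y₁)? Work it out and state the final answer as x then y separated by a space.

88751 4300

√426 = [20; 1,1,1,3,2,6,2,3,1,1,1,40, …], period ℓ=12 (even) → k=11
i=0: a=20 ⇒ p=20, q=1
…
i=2: a=1 ⇒ p=41, q=2
…
i=4: a=3 ⇒ p=227, q=11
i=5: a=2 ⇒ p=516, q=25
…
i=7: a=2 ⇒ p=7162, q=347
i=8: a=3 ⇒ p=24809, q=1202
…
i=10: a=1 ⇒ p=56780, q=2751
i=11: a=1 ⇒ p=88751, q=4300
fundamental: x₁=88751, y₁=4300  (since 7876740001 − 426·18490000 = 1)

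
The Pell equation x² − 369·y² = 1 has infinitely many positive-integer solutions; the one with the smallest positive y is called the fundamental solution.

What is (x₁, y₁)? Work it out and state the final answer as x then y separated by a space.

[19; 4,1,3,2,7,4,7,2,3,1,4,38] for √369; ℓ=12 ⇒ convergent index 11
i=0: a=19 ⇒ p=19, q=1
…
i=2: a=1 ⇒ p=96, q=5
…
i=5: a=7 ⇒ p=6147, q=320
i=6: a=4 ⇒ p=25414, q=1323
…
i=8: a=2 ⇒ p=393504, q=20485
…
i=10: a=1 ⇒ p=1758061, q=91521
i=11: a=4 ⇒ p=8396801, q=437120
(x₁, y₁) = (8396801, 437120);  8396801² − 369·437120² = 1 ✓

8396801 437120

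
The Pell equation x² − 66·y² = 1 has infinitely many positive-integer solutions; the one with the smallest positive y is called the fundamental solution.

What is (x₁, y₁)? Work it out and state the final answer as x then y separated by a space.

√66 → a₀=8, period (8,16); ℓ=2 even so k=1
k=0  a_k=8  p_k/q_k = 8/1
k=1  a_k=8  p_k/q_k = 65/8
→ (65, 8).  Check: 65²=4225, 66·8²=4224, difference 1.

65 8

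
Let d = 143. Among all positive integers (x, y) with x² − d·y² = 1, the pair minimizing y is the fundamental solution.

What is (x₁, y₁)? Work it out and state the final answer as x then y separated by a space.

[11; 1,22] for √143; ℓ=2 ⇒ convergent index 1
a_0=11:  p_0=11·1+0=11,  q_0=11·0+1=1
a_1=1:  p_1=1·11+1=12,  q_1=1·1+0=1
(x₁, y₁) = (12, 1);  12² − 143·1² = 1 ✓

12 1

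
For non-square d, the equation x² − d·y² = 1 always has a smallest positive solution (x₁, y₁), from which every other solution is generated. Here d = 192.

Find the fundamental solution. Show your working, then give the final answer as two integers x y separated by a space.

97 7

d=192: √d = [13; 1,5,1,26] (ℓ=4, even), read p_3/q_3
i=0: a=13 ⇒ p=13, q=1
i=1: a=1 ⇒ p=14, q=1
i=2: a=5 ⇒ p=83, q=6
i=3: a=1 ⇒ p=97, q=7
fundamental: x₁=97, y₁=7  (since 9409 − 192·49 = 1)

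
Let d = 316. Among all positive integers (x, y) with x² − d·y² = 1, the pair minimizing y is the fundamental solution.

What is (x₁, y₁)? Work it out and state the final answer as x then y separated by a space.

12799 720

√316 = [17; 1,3,2,8,2,3,1,34, …], period ℓ=8 (even) → k=7
step 0: (17, 1)  from 17·(1,0) + (0,1)
step 1: (18, 1)  from 1·(17,1) + (1,0)
…
step 4: (1351, 76)  from 8·(160,9) + (71,4)
step 5: (2862, 161)  from 2·(1351,76) + (160,9)
step 6: (9937, 559)  from 3·(2862,161) + (1351,76)
step 7: (12799, 720)  from 1·(9937,559) + (2862,161)
(x₁, y₁) = (12799, 720);  12799² − 316·720² = 1 ✓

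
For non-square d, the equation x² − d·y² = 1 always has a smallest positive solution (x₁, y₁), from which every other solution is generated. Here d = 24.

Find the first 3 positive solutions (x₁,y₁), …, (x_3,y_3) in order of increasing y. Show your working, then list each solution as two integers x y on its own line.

√24 → a₀=4, period (1,8); ℓ=2 even so k=1
a_0=4:  p_0=4·1+0=4,  q_0=4·0+1=1
a_1=1:  p_1=1·4+1=5,  q_1=1·1+0=1
→ (5, 1).  Check: 5²=25, 24·1²=24, difference 1.
k=2:  x_2 = 5·5+24·1·1 = 49,  y_2 = 5·1+1·5 = 10
k=3:  x_3 = 5·49+24·1·10 = 485,  y_3 = 5·10+1·49 = 99

5 1
49 10
485 99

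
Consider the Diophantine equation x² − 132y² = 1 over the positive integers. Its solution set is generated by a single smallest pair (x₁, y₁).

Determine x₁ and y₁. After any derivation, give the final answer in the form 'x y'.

23 2

d=132: √d = [11; 2,22] (ℓ=2, even), read p_1/q_1
k=0  a_k=11  p_k/q_k = 11/1
k=1  a_k=2  p_k/q_k = 23/2
→ (23, 2).  Check: 23²=529, 132·2²=528, difference 1.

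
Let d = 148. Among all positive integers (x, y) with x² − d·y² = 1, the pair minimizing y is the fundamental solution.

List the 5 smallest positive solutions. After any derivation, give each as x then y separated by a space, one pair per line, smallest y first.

√148 = [12; 6,24, …], period ℓ=2 (even) → k=1
i=0: a=12 ⇒ p=12, q=1
i=1: a=6 ⇒ p=73, q=6
fundamental: x₁=73, y₁=6  (since 5329 − 148·36 = 1)
n=2: (73,6)∘(73,6) = (73·73+148·6·6, 73·6+6·73) = (10657,876)
n=3: (10657,876)∘(73,6) = (73·10657+148·6·876, 73·876+6·10657) = (1555849,127890)
n=4: (1555849,127890)∘(73,6) = (73·1555849+148·6·127890, 73·127890+6·1555849) = (227143297,18671064)
n=5: (227143297,18671064)∘(73,6) = (73·227143297+148·6·18671064, 73·18671064+6·227143297) = (33161365513,2725847454)

73 6
10657 876
1555849 127890
227143297 18671064
33161365513 2725847454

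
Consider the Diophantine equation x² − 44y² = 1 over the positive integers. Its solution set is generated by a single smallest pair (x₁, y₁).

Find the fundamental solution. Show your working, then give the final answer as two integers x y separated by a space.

199 30

√44 → a₀=6, period (1,1,1,2,1,1,1,12); ℓ=8 even so k=7
k=0  a_k=6  p_k/q_k = 6/1
k=1  a_k=1  p_k/q_k = 7/1
k=2  a_k=1  p_k/q_k = 13/2
k=3  a_k=1  p_k/q_k = 20/3
k=4  a_k=2  p_k/q_k = 53/8
k=5  a_k=1  p_k/q_k = 73/11
k=6  a_k=1  p_k/q_k = 126/19
k=7  a_k=1  p_k/q_k = 199/30
(x₁, y₁) = (199, 30);  199² − 44·30² = 1 ✓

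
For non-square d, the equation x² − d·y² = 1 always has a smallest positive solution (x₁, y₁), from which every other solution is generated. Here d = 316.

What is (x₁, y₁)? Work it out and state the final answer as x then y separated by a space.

12799 720

[17; 1,3,2,8,2,3,1,34] for √316; ℓ=8 ⇒ convergent index 7
i=0: a=17 ⇒ p=17, q=1
i=1: a=1 ⇒ p=18, q=1
i=2: a=3 ⇒ p=71, q=4
i=3: a=2 ⇒ p=160, q=9
i=4: a=8 ⇒ p=1351, q=76
i=5: a=2 ⇒ p=2862, q=161
i=6: a=3 ⇒ p=9937, q=559
i=7: a=1 ⇒ p=12799, q=720
→ (12799, 720).  Check: 12799²=163814401, 316·720²=163814400, difference 1.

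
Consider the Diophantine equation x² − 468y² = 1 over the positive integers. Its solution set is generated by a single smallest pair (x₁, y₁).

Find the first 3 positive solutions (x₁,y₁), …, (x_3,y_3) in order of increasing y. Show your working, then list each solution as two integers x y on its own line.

649 30
842401 38940
1093435849 50544090

[21; 1,1,1,2,1,1,1,42] for √468; ℓ=8 ⇒ convergent index 7
a_0=21:  p_0=21·1+0=21,  q_0=21·0+1=1
a_1=1:  p_1=1·21+1=22,  q_1=1·1+0=1
…
a_4=2:  p_4=2·65+43=173,  q_4=2·3+2=8
a_5=1:  p_5=1·173+65=238,  q_5=1·8+3=11
a_6=1:  p_6=1·238+173=411,  q_6=1·11+8=19
a_7=1:  p_7=1·411+238=649,  q_7=1·19+11=30
(x₁, y₁) = (649, 30);  649² − 468·30² = 1 ✓
n=2: (649,30)∘(649,30) = (649·649+468·30·30, 649·30+30·649) = (842401,38940)
n=3: (842401,38940)∘(649,30) = (649·842401+468·30·38940, 649·38940+30·842401) = (1093435849,50544090)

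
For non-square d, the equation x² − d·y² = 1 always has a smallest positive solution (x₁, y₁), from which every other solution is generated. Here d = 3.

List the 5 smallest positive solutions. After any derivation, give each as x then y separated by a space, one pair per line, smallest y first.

d=3: √d = [1; 1,2] (ℓ=2, even), read p_1/q_1
k=0  a_k=1  p_k/q_k = 1/1
k=1  a_k=1  p_k/q_k = 2/1
(x₁, y₁) = (2, 1);  2² − 3·1² = 1 ✓
n=2: (2,1)∘(2,1) = (2·2+3·1·1, 2·1+1·2) = (7,4)
n=3: (7,4)∘(2,1) = (2·7+3·1·4, 2·4+1·7) = (26,15)
n=4: (26,15)∘(2,1) = (2·26+3·1·15, 2·15+1·26) = (97,56)
n=5: (97,56)∘(2,1) = (2·97+3·1·56, 2·56+1·97) = (362,209)

2 1
7 4
26 15
97 56
362 209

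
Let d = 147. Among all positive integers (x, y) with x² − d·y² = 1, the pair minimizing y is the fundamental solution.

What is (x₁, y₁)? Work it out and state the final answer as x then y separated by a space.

√147 = [12; 8,24, …], period ℓ=2 (even) → k=1
i=0: a=12 ⇒ p=12, q=1
i=1: a=8 ⇒ p=97, q=8
fundamental: x₁=97, y₁=8  (since 9409 − 147·64 = 1)

97 8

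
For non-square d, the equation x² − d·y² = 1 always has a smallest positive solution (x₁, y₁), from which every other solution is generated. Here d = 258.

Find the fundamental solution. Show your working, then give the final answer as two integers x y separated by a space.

d=258: √d = [16; 16,32] (ℓ=2, even), read p_1/q_1
a_0=16:  p_0=16·1+0=16,  q_0=16·0+1=1
a_1=16:  p_1=16·16+1=257,  q_1=16·1+0=16
fundamental: x₁=257, y₁=16  (since 66049 − 258·256 = 1)

257 16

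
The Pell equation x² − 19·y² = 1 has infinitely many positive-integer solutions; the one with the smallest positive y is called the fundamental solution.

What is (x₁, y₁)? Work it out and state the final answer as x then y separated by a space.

[4; 2,1,3,1,2,8] for √19; ℓ=6 ⇒ convergent index 5
k=0  a_k=4  p_k/q_k = 4/1
k=1  a_k=2  p_k/q_k = 9/2
…
k=4  a_k=1  p_k/q_k = 61/14
k=5  a_k=2  p_k/q_k = 170/39
fundamental: x₁=170, y₁=39  (since 28900 − 19·1521 = 1)

170 39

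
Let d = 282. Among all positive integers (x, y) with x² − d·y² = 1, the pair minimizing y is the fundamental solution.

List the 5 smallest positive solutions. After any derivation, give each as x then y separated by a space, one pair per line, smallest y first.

√282 → a₀=16, period (1,3,1,4,1,3,1,32); ℓ=8 even so k=7
step 0: (16, 1)  from 16·(1,0) + (0,1)
…
step 4: (403, 24)  from 4·(84,5) + (67,4)
…
step 6: (1864, 111)  from 3·(487,29) + (403,24)
step 7: (2351, 140)  from 1·(1864,111) + (487,29)
→ (2351, 140).  Check: 2351²=5527201, 282·140²=5527200, difference 1.
(2351+140√282)^2 = 11054401 + 658280√282
(2351+140√282)^3 = 51977791151 + 3095232420√282
(2351+140√282)^4 = 244399562937601 + 14553782180560√282
(2351+140√282)^5 = 1149166692954808751 + 68431880717760700√282

2351 140
11054401 658280
51977791151 3095232420
244399562937601 14553782180560
1149166692954808751 68431880717760700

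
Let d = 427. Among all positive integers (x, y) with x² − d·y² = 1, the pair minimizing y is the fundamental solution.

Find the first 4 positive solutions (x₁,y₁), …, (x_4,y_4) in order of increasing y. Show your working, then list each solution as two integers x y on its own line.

62 3
7687 372
953126 46125
118179937 5719128

[20; 1,1,1,40] for √427; ℓ=4 ⇒ convergent index 3
i=0: a=20 ⇒ p=20, q=1
i=1: a=1 ⇒ p=21, q=1
i=2: a=1 ⇒ p=41, q=2
i=3: a=1 ⇒ p=62, q=3
→ (62, 3).  Check: 62²=3844, 427·3²=3843, difference 1.
n=2: (62,3)∘(62,3) = (62·62+427·3·3, 62·3+3·62) = (7687,372)
n=3: (7687,372)∘(62,3) = (62·7687+427·3·372, 62·372+3·7687) = (953126,46125)
n=4: (953126,46125)∘(62,3) = (62·953126+427·3·46125, 62·46125+3·953126) = (118179937,5719128)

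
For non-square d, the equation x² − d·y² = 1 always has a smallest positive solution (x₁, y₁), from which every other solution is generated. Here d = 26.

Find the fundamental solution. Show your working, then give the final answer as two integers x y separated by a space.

d=26: √d = [5; 10] (ℓ=1, odd), read p_1/q_1
step 0: (5, 1)  from 5·(1,0) + (0,1)
step 1: (51, 10)  from 10·(5,1) + (1,0)
→ (51, 10).  Check: 51²=2601, 26·10²=2600, difference 1.

51 10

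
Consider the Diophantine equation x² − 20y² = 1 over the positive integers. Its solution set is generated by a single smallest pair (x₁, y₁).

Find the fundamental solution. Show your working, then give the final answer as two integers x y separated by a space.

9 2

d=20: √d = [4; 2,8] (ℓ=2, even), read p_1/q_1
step 0: (4, 1)  from 4·(1,0) + (0,1)
step 1: (9, 2)  from 2·(4,1) + (1,0)
(x₁, y₁) = (9, 2);  9² − 20·2² = 1 ✓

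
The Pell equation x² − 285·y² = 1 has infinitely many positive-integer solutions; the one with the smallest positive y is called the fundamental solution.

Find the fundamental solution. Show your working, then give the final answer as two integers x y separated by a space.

d=285: √d = [16; 1,7,2,7,1,32] (ℓ=6, even), read p_5/q_5
k=0  a_k=16  p_k/q_k = 16/1
…
k=4  a_k=7  p_k/q_k = 2144/127
k=5  a_k=1  p_k/q_k = 2431/144
(x₁, y₁) = (2431, 144);  2431² − 285·144² = 1 ✓

2431 144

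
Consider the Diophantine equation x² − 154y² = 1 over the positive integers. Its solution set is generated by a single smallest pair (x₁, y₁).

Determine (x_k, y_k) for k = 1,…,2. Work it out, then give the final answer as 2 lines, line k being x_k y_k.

d=154: √d = [12; 2,2,3,1,2,1,3,2,2,24] (ℓ=10, even), read p_9/q_9
step 0: (12, 1)  from 12·(1,0) + (0,1)
step 1: (25, 2)  from 2·(12,1) + (1,0)
step 2: (62, 5)  from 2·(25,2) + (12,1)
step 3: (211, 17)  from 3·(62,5) + (25,2)
step 4: (273, 22)  from 1·(211,17) + (62,5)
step 5: (757, 61)  from 2·(273,22) + (211,17)
…
step 8: (8724, 703)  from 2·(3847,310) + (1030,83)
step 9: (21295, 1716)  from 2·(8724,703) + (3847,310)
fundamental: x₁=21295, y₁=1716  (since 453477025 − 154·2944656 = 1)
(21295+1716√154)^2 = 906954049 + 73084440√154

21295 1716
906954049 73084440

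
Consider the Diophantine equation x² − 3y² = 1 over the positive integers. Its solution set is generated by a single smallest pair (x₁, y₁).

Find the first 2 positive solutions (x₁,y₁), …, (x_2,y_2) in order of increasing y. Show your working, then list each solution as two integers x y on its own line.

2 1
7 4

√3 = [1; 1,2, …], period ℓ=2 (even) → k=1
a_0=1:  p_0=1·1+0=1,  q_0=1·0+1=1
a_1=1:  p_1=1·1+1=2,  q_1=1·1+0=1
fundamental: x₁=2, y₁=1  (since 4 − 3·1 = 1)
n=2: (2,1)∘(2,1) = (2·2+3·1·1, 2·1+1·2) = (7,4)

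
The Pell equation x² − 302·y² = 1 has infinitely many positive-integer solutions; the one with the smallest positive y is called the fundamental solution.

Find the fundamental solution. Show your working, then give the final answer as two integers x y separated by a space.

d=302: √d = [17; 2,1,1,1,4,…,1,2,34] (ℓ=16, even), read p_15/q_15
step 0: (17, 1)  from 17·(1,0) + (0,1)
step 1: (35, 2)  from 2·(17,1) + (1,0)
…
step 3: (87, 5)  from 1·(52,3) + (35,2)
…
step 5: (643, 37)  from 4·(139,8) + (87,5)
…
step 7: (2068, 119)  from 1·(1425,82) + (643,37)
…
step 10: (107675, 6196)  from 2·(36581,2105) + (34513,1986)
…
step 13: (1042237, 59974)  from 1·(574956,33085) + (467281,26889)
step 14: (1617193, 93059)  from 1·(1042237,59974) + (574956,33085)
step 15: (4276623, 246092)  from 2·(1617193,93059) + (1042237,59974)
→ (4276623, 246092).  Check: 4276623²=18289504284129, 302·246092²=18289504284128, difference 1.

4276623 246092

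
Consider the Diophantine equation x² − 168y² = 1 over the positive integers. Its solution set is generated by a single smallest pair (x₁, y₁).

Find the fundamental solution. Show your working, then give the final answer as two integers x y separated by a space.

√168 → a₀=12, period (1,24); ℓ=2 even so k=1
i=0: a=12 ⇒ p=12, q=1
i=1: a=1 ⇒ p=13, q=1
(x₁, y₁) = (13, 1);  13² − 168·1² = 1 ✓

13 1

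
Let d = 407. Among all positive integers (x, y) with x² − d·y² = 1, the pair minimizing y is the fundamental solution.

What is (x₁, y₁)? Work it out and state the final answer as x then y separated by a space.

2663 132

[20; 5,1,2,1,5,40] for √407; ℓ=6 ⇒ convergent index 5
k=0  a_k=20  p_k/q_k = 20/1
…
k=4  a_k=1  p_k/q_k = 464/23
k=5  a_k=5  p_k/q_k = 2663/132
→ (2663, 132).  Check: 2663²=7091569, 407·132²=7091568, difference 1.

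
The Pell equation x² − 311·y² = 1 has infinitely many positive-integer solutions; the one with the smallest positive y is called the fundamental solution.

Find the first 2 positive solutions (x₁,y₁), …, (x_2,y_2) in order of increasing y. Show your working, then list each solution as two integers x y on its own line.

[17; 1,1,1,2,1,…,1,1,34] for √311; ℓ=16 ⇒ convergent index 15
k=0  a_k=17  p_k/q_k = 17/1
…
k=2  a_k=1  p_k/q_k = 35/2
k=3  a_k=1  p_k/q_k = 53/3
k=4  a_k=2  p_k/q_k = 141/8
…
k=7  a_k=3  p_k/q_k = 4109/233
k=8  a_k=17  p_k/q_k = 71158/4035
…
k=10  a_k=6  p_k/q_k = 1376656/78063
k=11  a_k=1  p_k/q_k = 1594239/90401
k=12  a_k=2  p_k/q_k = 4565134/258865
k=13  a_k=1  p_k/q_k = 6159373/349266
k=14  a_k=1  p_k/q_k = 10724507/608131
k=15  a_k=1  p_k/q_k = 16883880/957397
→ (16883880, 957397).  Check: 16883880²=285065403854400, 311·957397²=285065403854399, difference 1.
(16883880+957397√311)^2 = 570130807708799 + 32329152120720√311

16883880 957397
570130807708799 32329152120720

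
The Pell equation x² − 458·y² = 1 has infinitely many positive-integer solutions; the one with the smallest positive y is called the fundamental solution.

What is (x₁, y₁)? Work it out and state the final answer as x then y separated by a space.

d=458: √d = [21; 2,2,42] (ℓ=3, odd), read p_5/q_5
k=0  a_k=21  p_k/q_k = 21/1
…
k=4  a_k=2  p_k/q_k = 9181/429
k=5  a_k=2  p_k/q_k = 22899/1070
fundamental: x₁=22899, y₁=1070  (since 524364201 − 458·1144900 = 1)

22899 1070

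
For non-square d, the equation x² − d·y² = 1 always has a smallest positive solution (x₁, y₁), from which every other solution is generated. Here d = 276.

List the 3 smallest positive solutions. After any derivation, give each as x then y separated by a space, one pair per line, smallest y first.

d=276: √d = [16; 1,1,1,1,2,2,2,1,1,1,1,32] (ℓ=12, even), read p_11/q_11
a_0=16:  p_0=16·1+0=16,  q_0=16·0+1=1
a_1=1:  p_1=1·16+1=17,  q_1=1·1+0=1
a_2=1:  p_2=1·17+16=33,  q_2=1·1+1=2
a_3=1:  p_3=1·33+17=50,  q_3=1·2+1=3
a_4=1:  p_4=1·50+33=83,  q_4=1·3+2=5
a_5=2:  p_5=2·83+50=216,  q_5=2·5+3=13
…
a_7=2:  p_7=2·515+216=1246,  q_7=2·31+13=75
…
a_9=1:  p_9=1·1761+1246=3007,  q_9=1·106+75=181
a_10=1:  p_10=1·3007+1761=4768,  q_10=1·181+106=287
a_11=1:  p_11=1·4768+3007=7775,  q_11=1·287+181=468
(x₁, y₁) = (7775, 468);  7775² − 276·468² = 1 ✓
n=2: (7775,468)∘(7775,468) = (7775·7775+276·468·468, 7775·468+468·7775) = (120901249,7277400)
n=3: (120901249,7277400)∘(7775,468) = (7775·120901249+276·468·7277400, 7775·7277400+468·120901249) = (1880014414175,113163569532)

7775 468
120901249 7277400
1880014414175 113163569532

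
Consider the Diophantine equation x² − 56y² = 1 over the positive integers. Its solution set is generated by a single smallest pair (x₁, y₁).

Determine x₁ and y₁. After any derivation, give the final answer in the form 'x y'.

15 2

√56 → a₀=7, period (2,14); ℓ=2 even so k=1
step 0: (7, 1)  from 7·(1,0) + (0,1)
step 1: (15, 2)  from 2·(7,1) + (1,0)
fundamental: x₁=15, y₁=2  (since 225 − 56·4 = 1)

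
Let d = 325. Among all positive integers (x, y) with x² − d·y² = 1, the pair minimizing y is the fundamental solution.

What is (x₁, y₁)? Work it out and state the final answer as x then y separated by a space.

649 36

√325 → a₀=18, period (36); ℓ=1 odd so k=1
k=0  a_k=18  p_k/q_k = 18/1
k=1  a_k=36  p_k/q_k = 649/36
(x₁, y₁) = (649, 36);  649² − 325·36² = 1 ✓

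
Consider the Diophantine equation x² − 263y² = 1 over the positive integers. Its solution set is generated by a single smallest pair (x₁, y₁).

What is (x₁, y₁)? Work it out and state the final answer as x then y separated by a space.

[16; 4,1,1,1,1,15,1,1,1,1,4,32] for √263; ℓ=12 ⇒ convergent index 11
i=0: a=16 ⇒ p=16, q=1
i=1: a=4 ⇒ p=65, q=4
…
i=6: a=15 ⇒ p=5822, q=359
i=7: a=1 ⇒ p=6195, q=382
i=8: a=1 ⇒ p=12017, q=741
…
i=10: a=1 ⇒ p=30229, q=1864
i=11: a=4 ⇒ p=139128, q=8579
fundamental: x₁=139128, y₁=8579  (since 19356600384 − 263·73599241 = 1)

139128 8579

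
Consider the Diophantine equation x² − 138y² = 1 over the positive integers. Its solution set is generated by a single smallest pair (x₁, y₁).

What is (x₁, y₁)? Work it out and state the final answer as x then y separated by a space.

d=138: √d = [11; 1,2,1,22] (ℓ=4, even), read p_3/q_3
i=0: a=11 ⇒ p=11, q=1
i=1: a=1 ⇒ p=12, q=1
i=2: a=2 ⇒ p=35, q=3
i=3: a=1 ⇒ p=47, q=4
→ (47, 4).  Check: 47²=2209, 138·4²=2208, difference 1.

47 4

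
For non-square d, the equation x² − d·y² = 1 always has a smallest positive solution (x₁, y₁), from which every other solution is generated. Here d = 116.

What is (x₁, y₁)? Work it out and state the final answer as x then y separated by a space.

d=116: √d = [10; 1,3,2,1,4,1,2,3,1,20] (ℓ=10, even), read p_9/q_9
step 0: (10, 1)  from 10·(1,0) + (0,1)
step 1: (11, 1)  from 1·(10,1) + (1,0)
step 2: (43, 4)  from 3·(11,1) + (10,1)
step 3: (97, 9)  from 2·(43,4) + (11,1)
step 4: (140, 13)  from 1·(97,9) + (43,4)
step 5: (657, 61)  from 4·(140,13) + (97,9)
step 6: (797, 74)  from 1·(657,61) + (140,13)
…
step 8: (7550, 701)  from 3·(2251,209) + (797,74)
step 9: (9801, 910)  from 1·(7550,701) + (2251,209)
→ (9801, 910).  Check: 9801²=96059601, 116·910²=96059600, difference 1.

9801 910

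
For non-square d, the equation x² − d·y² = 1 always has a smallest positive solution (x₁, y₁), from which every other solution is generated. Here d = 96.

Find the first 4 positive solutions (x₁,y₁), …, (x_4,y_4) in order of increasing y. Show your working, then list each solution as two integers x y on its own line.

49 5
4801 490
470449 48015
46099201 4704980

√96 = [9; 1,3,1,18, …], period ℓ=4 (even) → k=3
step 0: (9, 1)  from 9·(1,0) + (0,1)
step 1: (10, 1)  from 1·(9,1) + (1,0)
step 2: (39, 4)  from 3·(10,1) + (9,1)
step 3: (49, 5)  from 1·(39,4) + (10,1)
(x₁, y₁) = (49, 5);  49² − 96·5² = 1 ✓
(x_2, y_2) = (49·49 + 96·5·5, 49·5 + 5·49) = (4801, 490)
(x_3, y_3) = (49·4801 + 96·5·490, 49·490 + 5·4801) = (470449, 48015)
(x_4, y_4) = (49·470449 + 96·5·48015, 49·48015 + 5·470449) = (46099201, 4704980)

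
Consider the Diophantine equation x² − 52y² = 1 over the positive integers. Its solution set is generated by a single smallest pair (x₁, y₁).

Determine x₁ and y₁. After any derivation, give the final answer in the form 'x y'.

649 90

d=52: √d = [7; 4,1,2,1,4,14] (ℓ=6, even), read p_5/q_5
step 0: (7, 1)  from 7·(1,0) + (0,1)
…
step 4: (137, 19)  from 1·(101,14) + (36,5)
step 5: (649, 90)  from 4·(137,19) + (101,14)
fundamental: x₁=649, y₁=90  (since 421201 − 52·8100 = 1)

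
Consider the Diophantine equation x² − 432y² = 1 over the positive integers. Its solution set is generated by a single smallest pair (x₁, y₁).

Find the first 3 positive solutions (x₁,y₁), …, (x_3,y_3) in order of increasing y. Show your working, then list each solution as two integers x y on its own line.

d=432: √d = [20; 1,3,1,1,1,3,1,40] (ℓ=8, even), read p_7/q_7
a_0=20:  p_0=20·1+0=20,  q_0=20·0+1=1
a_1=1:  p_1=1·20+1=21,  q_1=1·1+0=1
a_2=3:  p_2=3·21+20=83,  q_2=3·1+1=4
a_3=1:  p_3=1·83+21=104,  q_3=1·4+1=5
…
a_5=1:  p_5=1·187+104=291,  q_5=1·9+5=14
a_6=3:  p_6=3·291+187=1060,  q_6=3·14+9=51
a_7=1:  p_7=1·1060+291=1351,  q_7=1·51+14=65
→ (1351, 65).  Check: 1351²=1825201, 432·65²=1825200, difference 1.
n=2: (1351,65)∘(1351,65) = (1351·1351+432·65·65, 1351·65+65·1351) = (3650401,175630)
n=3: (3650401,175630)∘(1351,65) = (1351·3650401+432·65·175630, 1351·175630+65·3650401) = (9863382151,474552195)

1351 65
3650401 175630
9863382151 474552195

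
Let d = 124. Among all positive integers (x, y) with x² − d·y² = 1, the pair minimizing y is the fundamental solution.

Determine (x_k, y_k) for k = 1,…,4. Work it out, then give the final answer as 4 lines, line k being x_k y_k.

[11; 7,2,1,1,1,…,2,7,22] for √124; ℓ=16 ⇒ convergent index 15
a_0=11:  p_0=11·1+0=11,  q_0=11·0+1=1
…
a_2=2:  p_2=2·78+11=167,  q_2=2·7+1=15
…
a_4=1:  p_4=1·245+167=412,  q_4=1·22+15=37
a_5=1:  p_5=1·412+245=657,  q_5=1·37+22=59
a_6=3:  p_6=3·657+412=2383,  q_6=3·59+37=214
a_7=1:  p_7=1·2383+657=3040,  q_7=1·214+59=273
a_8=4:  p_8=4·3040+2383=14543,  q_8=4·273+214=1306
…
a_10=3:  p_10=3·17583+14543=67292,  q_10=3·1579+1306=6043
…
a_12=1:  p_12=1·84875+67292=152167,  q_12=1·7622+6043=13665
a_13=1:  p_13=1·152167+84875=237042,  q_13=1·13665+7622=21287
a_14=2:  p_14=2·237042+152167=626251,  q_14=2·21287+13665=56239
a_15=7:  p_15=7·626251+237042=4620799,  q_15=7·56239+21287=414960
fundamental: x₁=4620799, y₁=414960  (since 21351783398401 − 124·172191801600 = 1)
k=2:  x_2 = 4620799·4620799+124·414960·414960 = 42703566796801,  y_2 = 4620799·414960+414960·4620799 = 3834893506080
k=3:  x_3 = 4620799·42703566796801+124·414960·3834893506080 = 394649197502177907199,  y_3 = 4620799·3834893506080+414960·42703566796801 = 35440544156001500880
k=4:  x_4 = 4620799·394649197502177907199+124·414960·35440544156001500880 = 3647189234337689639247667201,  y_4 = 4620799·35440544156001500880+414960·394649197502177907199 = 327527261991011323636100160

4620799 414960
42703566796801 3834893506080
394649197502177907199 35440544156001500880
3647189234337689639247667201 327527261991011323636100160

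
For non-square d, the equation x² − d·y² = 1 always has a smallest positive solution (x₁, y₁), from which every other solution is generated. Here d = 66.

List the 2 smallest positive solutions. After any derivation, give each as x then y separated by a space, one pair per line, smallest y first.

√66 = [8; 8,16, …], period ℓ=2 (even) → k=1
i=0: a=8 ⇒ p=8, q=1
i=1: a=8 ⇒ p=65, q=8
fundamental: x₁=65, y₁=8  (since 4225 − 66·64 = 1)
(x_2, y_2) = (65·65 + 66·8·8, 65·8 + 8·65) = (8449, 1040)

65 8
8449 1040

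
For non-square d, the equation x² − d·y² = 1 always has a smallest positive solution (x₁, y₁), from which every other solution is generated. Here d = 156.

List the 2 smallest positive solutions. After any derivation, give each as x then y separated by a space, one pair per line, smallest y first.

25 2
1249 100

[12; 2,24] for √156; ℓ=2 ⇒ convergent index 1
i=0: a=12 ⇒ p=12, q=1
i=1: a=2 ⇒ p=25, q=2
→ (25, 2).  Check: 25²=625, 156·2²=624, difference 1.
(25+2√156)^2 = 1249 + 100√156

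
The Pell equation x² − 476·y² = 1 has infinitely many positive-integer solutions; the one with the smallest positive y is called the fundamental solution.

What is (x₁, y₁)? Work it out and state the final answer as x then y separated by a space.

√476 = [21; 1,4,2,10,2,4,1,42, …], period ℓ=8 (even) → k=7
step 0: (21, 1)  from 21·(1,0) + (0,1)
step 1: (22, 1)  from 1·(21,1) + (1,0)
…
step 3: (240, 11)  from 2·(109,5) + (22,1)
step 4: (2509, 115)  from 10·(240,11) + (109,5)
…
step 6: (23541, 1079)  from 4·(5258,241) + (2509,115)
step 7: (28799, 1320)  from 1·(23541,1079) + (5258,241)
→ (28799, 1320).  Check: 28799²=829382401, 476·1320²=829382400, difference 1.

28799 1320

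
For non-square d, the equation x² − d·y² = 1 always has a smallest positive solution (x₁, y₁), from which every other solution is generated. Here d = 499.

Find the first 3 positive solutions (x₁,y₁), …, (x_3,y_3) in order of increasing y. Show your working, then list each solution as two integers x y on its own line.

4490 201
40320199 1804980
362075382530 16208720199

√499 → a₀=22, period (2,1,21,1,2,44); ℓ=6 even so k=5
step 0: (22, 1)  from 22·(1,0) + (0,1)
…
step 2: (67, 3)  from 1·(45,2) + (22,1)
step 3: (1452, 65)  from 21·(67,3) + (45,2)
step 4: (1519, 68)  from 1·(1452,65) + (67,3)
step 5: (4490, 201)  from 2·(1519,68) + (1452,65)
(x₁, y₁) = (4490, 201);  4490² − 499·201² = 1 ✓
(x_2, y_2) = (4490·4490 + 499·201·201, 4490·201 + 201·4490) = (40320199, 1804980)
(x_3, y_3) = (4490·40320199 + 499·201·1804980, 4490·1804980 + 201·40320199) = (362075382530, 16208720199)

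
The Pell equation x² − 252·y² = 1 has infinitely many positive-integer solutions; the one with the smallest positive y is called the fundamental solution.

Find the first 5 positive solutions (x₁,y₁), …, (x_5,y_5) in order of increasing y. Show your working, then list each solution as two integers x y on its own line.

127 8
32257 2032
8193151 516120
2081028097 131092448
528572943487 33296965672

√252 = [15; 1,6,1,30, …], period ℓ=4 (even) → k=3
step 0: (15, 1)  from 15·(1,0) + (0,1)
…
step 2: (111, 7)  from 6·(16,1) + (15,1)
step 3: (127, 8)  from 1·(111,7) + (16,1)
(x₁, y₁) = (127, 8);  127² − 252·8² = 1 ✓
k=2:  x_2 = 127·127+252·8·8 = 32257,  y_2 = 127·8+8·127 = 2032
k=3:  x_3 = 127·32257+252·8·2032 = 8193151,  y_3 = 127·2032+8·32257 = 516120
k=4:  x_4 = 127·8193151+252·8·516120 = 2081028097,  y_4 = 127·516120+8·8193151 = 131092448
k=5:  x_5 = 127·2081028097+252·8·131092448 = 528572943487,  y_5 = 127·131092448+8·2081028097 = 33296965672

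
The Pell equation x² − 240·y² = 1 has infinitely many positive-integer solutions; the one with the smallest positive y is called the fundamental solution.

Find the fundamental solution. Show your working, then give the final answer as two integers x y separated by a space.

√240 = [15; 2,30, …], period ℓ=2 (even) → k=1
step 0: (15, 1)  from 15·(1,0) + (0,1)
step 1: (31, 2)  from 2·(15,1) + (1,0)
(x₁, y₁) = (31, 2);  31² − 240·2² = 1 ✓

31 2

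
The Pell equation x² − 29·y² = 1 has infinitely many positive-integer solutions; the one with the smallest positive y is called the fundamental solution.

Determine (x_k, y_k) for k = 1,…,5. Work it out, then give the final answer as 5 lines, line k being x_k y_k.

9801 1820
192119201 35675640
3765920568201 699313893460
73819574785756801 13707950903927280
1447011301184484245001 268703252919468649100

√29 = [5; 2,1,1,2,10, …], period ℓ=5 (odd) → k=9
k=0  a_k=5  p_k/q_k = 5/1
k=1  a_k=2  p_k/q_k = 11/2
…
k=5  a_k=10  p_k/q_k = 727/135
…
k=8  a_k=1  p_k/q_k = 3775/701
k=9  a_k=2  p_k/q_k = 9801/1820
fundamental: x₁=9801, y₁=1820  (since 96059601 − 29·3312400 = 1)
(9801+1820√29)^2 = 192119201 + 35675640√29
(9801+1820√29)^3 = 3765920568201 + 699313893460√29
(9801+1820√29)^4 = 73819574785756801 + 13707950903927280√29
(9801+1820√29)^5 = 1447011301184484245001 + 268703252919468649100√29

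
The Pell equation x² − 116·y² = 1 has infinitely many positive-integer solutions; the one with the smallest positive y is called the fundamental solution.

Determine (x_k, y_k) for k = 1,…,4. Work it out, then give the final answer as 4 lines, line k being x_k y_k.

√116 = [10; 1,3,2,1,4,1,2,3,1,20, …], period ℓ=10 (even) → k=9
k=0  a_k=10  p_k/q_k = 10/1
k=1  a_k=1  p_k/q_k = 11/1
…
k=3  a_k=2  p_k/q_k = 97/9
…
k=6  a_k=1  p_k/q_k = 797/74
k=7  a_k=2  p_k/q_k = 2251/209
k=8  a_k=3  p_k/q_k = 7550/701
k=9  a_k=1  p_k/q_k = 9801/910
(x₁, y₁) = (9801, 910);  9801² − 116·910² = 1 ✓
(9801+910√116)^2 = 192119201 + 17837820√116
(9801+910√116)^3 = 3765920568201 + 349656946730√116
(9801+910√116)^4 = 73819574785756801 + 6853975451963640√116

9801 910
192119201 17837820
3765920568201 349656946730
73819574785756801 6853975451963640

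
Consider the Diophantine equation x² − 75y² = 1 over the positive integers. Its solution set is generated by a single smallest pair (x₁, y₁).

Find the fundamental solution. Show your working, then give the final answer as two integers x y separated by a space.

26 3

[8; 1,1,1,16] for √75; ℓ=4 ⇒ convergent index 3
k=0  a_k=8  p_k/q_k = 8/1
…
k=2  a_k=1  p_k/q_k = 17/2
k=3  a_k=1  p_k/q_k = 26/3
→ (26, 3).  Check: 26²=676, 75·3²=675, difference 1.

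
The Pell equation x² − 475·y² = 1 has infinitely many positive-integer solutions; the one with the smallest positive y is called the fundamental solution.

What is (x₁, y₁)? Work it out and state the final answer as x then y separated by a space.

57799 2652

d=475: √d = [21; 1,3,1,6,2,6,1,3,1,42] (ℓ=10, even), read p_9/q_9
k=0  a_k=21  p_k/q_k = 21/1
…
k=4  a_k=6  p_k/q_k = 741/34
…
k=7  a_k=1  p_k/q_k = 11878/545
k=8  a_k=3  p_k/q_k = 45921/2107
k=9  a_k=1  p_k/q_k = 57799/2652
fundamental: x₁=57799, y₁=2652  (since 3340724401 − 475·7033104 = 1)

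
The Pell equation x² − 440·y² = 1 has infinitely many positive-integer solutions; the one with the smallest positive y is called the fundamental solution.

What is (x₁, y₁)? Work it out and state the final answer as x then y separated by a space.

d=440: √d = [20; 1,40] (ℓ=2, even), read p_1/q_1
a_0=20:  p_0=20·1+0=20,  q_0=20·0+1=1
a_1=1:  p_1=1·20+1=21,  q_1=1·1+0=1
→ (21, 1).  Check: 21²=441, 440·1²=440, difference 1.

21 1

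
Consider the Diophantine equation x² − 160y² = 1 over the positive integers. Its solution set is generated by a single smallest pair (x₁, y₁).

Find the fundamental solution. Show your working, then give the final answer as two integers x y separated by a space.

d=160: √d = [12; 1,1,1,5,1,1,1,24] (ℓ=8, even), read p_7/q_7
a_0=12:  p_0=12·1+0=12,  q_0=12·0+1=1
…
a_3=1:  p_3=1·25+13=38,  q_3=1·2+1=3
a_4=5:  p_4=5·38+25=215,  q_4=5·3+2=17
…
a_6=1:  p_6=1·253+215=468,  q_6=1·20+17=37
a_7=1:  p_7=1·468+253=721,  q_7=1·37+20=57
→ (721, 57).  Check: 721²=519841, 160·57²=519840, difference 1.

721 57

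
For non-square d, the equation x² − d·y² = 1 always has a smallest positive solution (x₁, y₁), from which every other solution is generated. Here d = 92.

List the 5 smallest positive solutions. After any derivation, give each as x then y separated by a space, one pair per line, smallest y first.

1151 120
2649601 276240
6099380351 635904360
14040770918401 1463851560480
32321848554778751 3369785656320600

√92 = [9; 1,1,2,4,2,1,1,18, …], period ℓ=8 (even) → k=7
k=0  a_k=9  p_k/q_k = 9/1
…
k=4  a_k=4  p_k/q_k = 211/22
…
k=6  a_k=1  p_k/q_k = 681/71
k=7  a_k=1  p_k/q_k = 1151/120
fundamental: x₁=1151, y₁=120  (since 1324801 − 92·14400 = 1)
n=2: (1151,120)∘(1151,120) = (1151·1151+92·120·120, 1151·120+120·1151) = (2649601,276240)
n=3: (2649601,276240)∘(1151,120) = (1151·2649601+92·120·276240, 1151·276240+120·2649601) = (6099380351,635904360)
n=4: (6099380351,635904360)∘(1151,120) = (1151·6099380351+92·120·635904360, 1151·635904360+120·6099380351) = (14040770918401,1463851560480)
n=5: (14040770918401,1463851560480)∘(1151,120) = (1151·14040770918401+92·120·1463851560480, 1151·1463851560480+120·14040770918401) = (32321848554778751,3369785656320600)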